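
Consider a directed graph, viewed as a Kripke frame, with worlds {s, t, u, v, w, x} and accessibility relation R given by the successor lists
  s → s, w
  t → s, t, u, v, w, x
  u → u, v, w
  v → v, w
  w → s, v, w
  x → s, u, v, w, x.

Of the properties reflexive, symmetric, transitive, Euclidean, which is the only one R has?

reflexive

Reflexive: yes — every world is R-related to itself.
Symmetric: no — t R s but not s R t.
Transitive: no — s R w and w R v, but not s R v.
Euclidean: no — t R s and t R u, but not s R u.
Only reflexive holds.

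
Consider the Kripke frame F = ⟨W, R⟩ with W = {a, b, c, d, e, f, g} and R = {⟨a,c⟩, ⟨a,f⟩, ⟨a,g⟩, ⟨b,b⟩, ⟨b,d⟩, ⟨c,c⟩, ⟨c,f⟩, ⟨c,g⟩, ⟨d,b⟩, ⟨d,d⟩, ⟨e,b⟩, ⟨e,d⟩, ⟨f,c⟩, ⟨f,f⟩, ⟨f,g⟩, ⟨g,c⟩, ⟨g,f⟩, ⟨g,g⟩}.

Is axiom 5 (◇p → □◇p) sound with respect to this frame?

The schema 5 characterises exactly the Euclidean frames.
Euclidean: yes — any two successors of a common world are R-related.

Yes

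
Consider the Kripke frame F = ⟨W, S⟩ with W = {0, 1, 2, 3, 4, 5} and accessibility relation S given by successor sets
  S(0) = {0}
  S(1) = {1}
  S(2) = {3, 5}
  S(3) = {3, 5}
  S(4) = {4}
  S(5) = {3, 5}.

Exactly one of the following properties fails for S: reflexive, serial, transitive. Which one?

Reflexive: no — 2 is not related to itself.
Serial: yes — every world has a successor (e.g. 0 S 0).
Transitive: yes — every two-step S-path is closed by a direct edge.
Only reflexive fails.

reflexive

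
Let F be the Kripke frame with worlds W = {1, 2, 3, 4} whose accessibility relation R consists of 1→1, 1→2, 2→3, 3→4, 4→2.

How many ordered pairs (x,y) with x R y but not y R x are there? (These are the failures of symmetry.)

4

Enumerating: (1,2), (2,3), (3,4), (4,2).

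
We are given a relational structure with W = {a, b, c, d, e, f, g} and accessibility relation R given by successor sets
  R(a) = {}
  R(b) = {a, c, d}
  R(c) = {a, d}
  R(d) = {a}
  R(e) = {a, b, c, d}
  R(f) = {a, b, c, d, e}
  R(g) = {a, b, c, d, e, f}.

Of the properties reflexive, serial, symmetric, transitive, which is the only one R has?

Reflexive: no — a is not related to itself.
Serial: no — a has no R-successor.
Symmetric: no — b R a but not a R b.
Transitive: yes — every two-step R-path is closed by a direct edge.
Only transitive holds.

transitive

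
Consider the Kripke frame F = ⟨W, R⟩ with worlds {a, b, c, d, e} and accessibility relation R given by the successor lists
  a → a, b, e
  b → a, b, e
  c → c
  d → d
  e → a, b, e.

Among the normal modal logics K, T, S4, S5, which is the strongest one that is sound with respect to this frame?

S5

Reflexive (axiom T): yes — every world is R-related to itself.
Transitive (axiom 4): yes — every two-step R-path is closed by a direct edge.
Euclidean (axiom 5): yes — any two successors of a common world are R-related.
So F validates K, T, S4, S5. The strongest is S5.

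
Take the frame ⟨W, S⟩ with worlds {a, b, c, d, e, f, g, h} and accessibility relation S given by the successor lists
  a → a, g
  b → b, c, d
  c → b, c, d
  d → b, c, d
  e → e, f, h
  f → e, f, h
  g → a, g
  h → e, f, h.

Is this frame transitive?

Transitive: yes — every two-step S-path is closed by a direct edge.

Yes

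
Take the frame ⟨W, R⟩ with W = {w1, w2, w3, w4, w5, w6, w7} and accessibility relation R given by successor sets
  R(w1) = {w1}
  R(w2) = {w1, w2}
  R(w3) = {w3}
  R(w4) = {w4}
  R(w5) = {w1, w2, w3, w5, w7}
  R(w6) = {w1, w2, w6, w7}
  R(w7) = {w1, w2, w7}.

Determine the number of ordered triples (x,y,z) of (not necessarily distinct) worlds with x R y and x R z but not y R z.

Enumerating: (w2,w1,w2), (w5,w1,w2), (w5,w1,w3), (w5,w1,w5), (w5,w1,w7), (w5,w2,w3), (w5,w2,w5), (w5,w2,w7), (w5,w3,w1), (w5,w3,w2), (w5,w3,w5), (w5,w3,w7), … and 11 more.
Total: 23.

23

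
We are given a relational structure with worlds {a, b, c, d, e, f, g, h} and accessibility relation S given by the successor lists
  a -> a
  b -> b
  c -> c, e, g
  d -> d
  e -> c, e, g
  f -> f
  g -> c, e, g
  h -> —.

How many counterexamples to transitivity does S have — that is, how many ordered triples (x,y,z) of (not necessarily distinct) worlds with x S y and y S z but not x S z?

0

S is transitive; there are no such tuples.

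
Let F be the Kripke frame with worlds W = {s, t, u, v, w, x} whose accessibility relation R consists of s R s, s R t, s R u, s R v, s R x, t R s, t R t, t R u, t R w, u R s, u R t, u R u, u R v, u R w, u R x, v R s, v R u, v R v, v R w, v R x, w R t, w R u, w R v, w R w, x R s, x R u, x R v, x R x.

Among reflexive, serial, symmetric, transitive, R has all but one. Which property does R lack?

transitive

Reflexive: yes — every world is R-related to itself.
Serial: yes — every world has a successor (e.g. s R s).
Symmetric: yes — every pair in R has its reverse in R.
Transitive: no — s R t and t R w, but not s R w.
Only transitive fails.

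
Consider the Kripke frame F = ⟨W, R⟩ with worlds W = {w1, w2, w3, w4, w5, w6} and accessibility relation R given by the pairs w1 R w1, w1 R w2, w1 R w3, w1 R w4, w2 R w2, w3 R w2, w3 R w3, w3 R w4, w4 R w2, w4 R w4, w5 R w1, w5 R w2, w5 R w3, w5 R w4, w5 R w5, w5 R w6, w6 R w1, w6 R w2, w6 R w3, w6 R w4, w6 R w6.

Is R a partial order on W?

Yes

Reflexive: yes — every world is R-related to itself.
Transitive: yes — every two-step R-path is closed by a direct edge.
Antisymmetric: yes — no distinct pair is related both ways.
So R is a partial order.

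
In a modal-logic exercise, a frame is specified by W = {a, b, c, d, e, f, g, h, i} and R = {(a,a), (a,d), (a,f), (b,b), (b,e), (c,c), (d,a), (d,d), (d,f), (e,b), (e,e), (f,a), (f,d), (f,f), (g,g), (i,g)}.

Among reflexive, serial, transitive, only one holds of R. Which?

transitive

Reflexive: no — h is not related to itself.
Serial: no — h has no R-successor.
Transitive: yes — every two-step R-path is closed by a direct edge.
Only transitive holds.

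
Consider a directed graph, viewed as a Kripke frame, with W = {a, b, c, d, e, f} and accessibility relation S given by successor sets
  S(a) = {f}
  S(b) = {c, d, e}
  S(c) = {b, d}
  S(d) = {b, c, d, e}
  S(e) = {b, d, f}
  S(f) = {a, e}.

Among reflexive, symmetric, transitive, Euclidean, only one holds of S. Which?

Reflexive: no — a is not related to itself.
Symmetric: yes — every pair in S has its reverse in S.
Transitive: no — a S f and f S e, but not a S e.
Euclidean: no — b S c and b S e, but not c S e.
Only symmetric holds.

symmetric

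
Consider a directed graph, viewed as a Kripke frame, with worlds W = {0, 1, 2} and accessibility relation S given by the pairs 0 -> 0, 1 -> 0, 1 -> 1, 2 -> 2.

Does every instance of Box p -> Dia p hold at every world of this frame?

Yes

By correspondence theory, D is valid on a frame iff S is serial.
Serial: yes — every world has a successor (e.g. 0 S 0).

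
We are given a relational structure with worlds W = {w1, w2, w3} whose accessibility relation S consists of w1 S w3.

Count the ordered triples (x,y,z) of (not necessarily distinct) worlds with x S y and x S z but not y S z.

Enumerating: (w1,w3,w3).

1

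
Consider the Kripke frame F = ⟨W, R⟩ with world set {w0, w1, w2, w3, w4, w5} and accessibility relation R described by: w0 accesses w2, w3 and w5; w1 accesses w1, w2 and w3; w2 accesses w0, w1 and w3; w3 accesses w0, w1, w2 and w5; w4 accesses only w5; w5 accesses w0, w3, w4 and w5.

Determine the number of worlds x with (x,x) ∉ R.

Enumerating: w0, w2, w3, w4.

4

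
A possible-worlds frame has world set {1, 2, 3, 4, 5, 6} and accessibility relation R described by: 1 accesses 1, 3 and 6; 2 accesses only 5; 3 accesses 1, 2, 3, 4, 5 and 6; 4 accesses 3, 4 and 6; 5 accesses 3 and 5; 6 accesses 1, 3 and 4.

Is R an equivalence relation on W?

No

Reflexive: no — 2 is not related to itself.
Symmetric: no — 2 R 5 but not 5 R 2.
Transitive: no — 1 R 3 and 3 R 2, but not 1 R 2.
So R is not an equivalence relation.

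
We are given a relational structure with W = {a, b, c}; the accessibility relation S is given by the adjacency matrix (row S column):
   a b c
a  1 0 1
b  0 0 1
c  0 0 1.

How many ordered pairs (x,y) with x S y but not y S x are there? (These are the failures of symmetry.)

Enumerating: (a,c), (b,c).

2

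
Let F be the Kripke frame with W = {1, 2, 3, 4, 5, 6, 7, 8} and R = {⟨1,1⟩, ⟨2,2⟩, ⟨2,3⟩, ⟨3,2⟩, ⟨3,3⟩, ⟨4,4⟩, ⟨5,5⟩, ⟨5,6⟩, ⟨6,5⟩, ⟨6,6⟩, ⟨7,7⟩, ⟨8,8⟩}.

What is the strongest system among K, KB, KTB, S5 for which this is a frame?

S5

Symmetric (axiom B): yes — every pair in R has its reverse in R.
Reflexive (axiom T): yes — every world is R-related to itself.
Euclidean (axiom 5): yes — any two successors of a common world are R-related.
So F validates K, KB, KTB, S5. The strongest is S5.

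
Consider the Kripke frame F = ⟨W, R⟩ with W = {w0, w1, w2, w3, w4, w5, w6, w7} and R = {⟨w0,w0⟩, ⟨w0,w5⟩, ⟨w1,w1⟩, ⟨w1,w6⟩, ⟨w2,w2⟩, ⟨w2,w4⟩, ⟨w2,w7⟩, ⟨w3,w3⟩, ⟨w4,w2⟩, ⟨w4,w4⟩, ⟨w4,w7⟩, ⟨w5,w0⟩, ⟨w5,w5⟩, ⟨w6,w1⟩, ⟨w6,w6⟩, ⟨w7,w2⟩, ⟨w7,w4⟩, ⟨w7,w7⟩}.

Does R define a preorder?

Yes

Reflexive: yes — every world is R-related to itself.
Transitive: yes — every two-step R-path is closed by a direct edge.
So R is a preorder.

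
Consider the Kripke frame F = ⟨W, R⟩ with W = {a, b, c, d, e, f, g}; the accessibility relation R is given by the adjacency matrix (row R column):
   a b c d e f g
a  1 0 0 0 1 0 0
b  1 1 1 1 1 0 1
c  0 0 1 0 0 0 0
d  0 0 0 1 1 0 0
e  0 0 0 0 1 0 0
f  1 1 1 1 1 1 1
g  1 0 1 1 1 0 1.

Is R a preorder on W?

Reflexive: yes — every world is R-related to itself.
Transitive: yes — every two-step R-path is closed by a direct edge.
So R is a preorder.

Yes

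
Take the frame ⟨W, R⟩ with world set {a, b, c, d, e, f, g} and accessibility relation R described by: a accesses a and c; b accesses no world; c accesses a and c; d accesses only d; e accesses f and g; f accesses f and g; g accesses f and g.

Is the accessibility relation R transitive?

Yes

Transitive: yes — every two-step R-path is closed by a direct edge.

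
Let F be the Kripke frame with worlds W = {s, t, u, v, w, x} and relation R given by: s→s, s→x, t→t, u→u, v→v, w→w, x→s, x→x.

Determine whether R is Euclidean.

Euclidean: yes — any two successors of a common world are R-related.

Yes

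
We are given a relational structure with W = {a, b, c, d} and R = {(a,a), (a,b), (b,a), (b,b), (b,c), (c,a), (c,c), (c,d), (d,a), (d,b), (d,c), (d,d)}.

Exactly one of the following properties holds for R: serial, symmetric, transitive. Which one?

serial

Serial: yes — every world has a successor (e.g. a R a).
Symmetric: no — b R c but not c R b.
Transitive: no — a R b and b R c, but not a R c.
Only serial holds.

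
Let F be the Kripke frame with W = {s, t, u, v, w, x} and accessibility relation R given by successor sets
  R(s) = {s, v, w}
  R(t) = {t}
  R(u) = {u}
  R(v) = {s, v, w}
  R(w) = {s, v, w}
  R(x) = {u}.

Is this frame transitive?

Transitive: yes — every two-step R-path is closed by a direct edge.

Yes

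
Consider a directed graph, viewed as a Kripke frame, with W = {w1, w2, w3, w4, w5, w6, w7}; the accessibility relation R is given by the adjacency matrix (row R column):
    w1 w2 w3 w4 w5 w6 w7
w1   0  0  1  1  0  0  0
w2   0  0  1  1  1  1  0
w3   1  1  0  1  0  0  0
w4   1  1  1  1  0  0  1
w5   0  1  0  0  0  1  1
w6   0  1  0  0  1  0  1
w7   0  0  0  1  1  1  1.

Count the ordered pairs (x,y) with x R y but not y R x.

0

R is symmetric; there are no such tuples.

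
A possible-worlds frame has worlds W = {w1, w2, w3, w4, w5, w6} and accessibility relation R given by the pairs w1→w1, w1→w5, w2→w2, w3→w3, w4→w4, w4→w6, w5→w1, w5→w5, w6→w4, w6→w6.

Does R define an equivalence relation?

Yes

Reflexive: yes — every world is R-related to itself.
Symmetric: yes — every pair in R has its reverse in R.
Transitive: yes — every two-step R-path is closed by a direct edge.
So R is an equivalence relation.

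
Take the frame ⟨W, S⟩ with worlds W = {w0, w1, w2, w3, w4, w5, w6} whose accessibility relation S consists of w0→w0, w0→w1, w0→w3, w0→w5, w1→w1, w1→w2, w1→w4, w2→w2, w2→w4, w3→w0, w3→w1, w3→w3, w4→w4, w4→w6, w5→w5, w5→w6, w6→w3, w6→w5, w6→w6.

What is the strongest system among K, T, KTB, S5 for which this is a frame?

Reflexive (axiom T): yes — every world is S-related to itself.
Symmetric (axiom B): no — w0 S w1 but not w1 S w0.
Euclidean (axiom 5): no — w0 S w1 and w0 S w3, but not w1 S w3.
So F validates K, T; KTB would additionally require S to be symmetric. The strongest is T.

T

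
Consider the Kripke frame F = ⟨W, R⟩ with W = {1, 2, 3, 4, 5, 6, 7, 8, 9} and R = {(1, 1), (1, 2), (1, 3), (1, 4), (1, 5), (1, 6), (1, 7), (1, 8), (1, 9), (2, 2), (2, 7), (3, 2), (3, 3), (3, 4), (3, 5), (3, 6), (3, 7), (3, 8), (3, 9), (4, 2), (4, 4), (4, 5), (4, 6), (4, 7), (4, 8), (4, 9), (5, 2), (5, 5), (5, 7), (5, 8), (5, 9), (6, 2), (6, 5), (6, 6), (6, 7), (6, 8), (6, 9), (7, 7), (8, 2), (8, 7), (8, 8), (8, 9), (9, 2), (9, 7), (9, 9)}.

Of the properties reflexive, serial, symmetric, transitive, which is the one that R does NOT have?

Reflexive: yes — every world is R-related to itself.
Serial: yes — every world has a successor (e.g. 1 R 1).
Symmetric: no — 1 R 2 but not 2 R 1.
Transitive: yes — every two-step R-path is closed by a direct edge.
Only symmetric fails.

symmetric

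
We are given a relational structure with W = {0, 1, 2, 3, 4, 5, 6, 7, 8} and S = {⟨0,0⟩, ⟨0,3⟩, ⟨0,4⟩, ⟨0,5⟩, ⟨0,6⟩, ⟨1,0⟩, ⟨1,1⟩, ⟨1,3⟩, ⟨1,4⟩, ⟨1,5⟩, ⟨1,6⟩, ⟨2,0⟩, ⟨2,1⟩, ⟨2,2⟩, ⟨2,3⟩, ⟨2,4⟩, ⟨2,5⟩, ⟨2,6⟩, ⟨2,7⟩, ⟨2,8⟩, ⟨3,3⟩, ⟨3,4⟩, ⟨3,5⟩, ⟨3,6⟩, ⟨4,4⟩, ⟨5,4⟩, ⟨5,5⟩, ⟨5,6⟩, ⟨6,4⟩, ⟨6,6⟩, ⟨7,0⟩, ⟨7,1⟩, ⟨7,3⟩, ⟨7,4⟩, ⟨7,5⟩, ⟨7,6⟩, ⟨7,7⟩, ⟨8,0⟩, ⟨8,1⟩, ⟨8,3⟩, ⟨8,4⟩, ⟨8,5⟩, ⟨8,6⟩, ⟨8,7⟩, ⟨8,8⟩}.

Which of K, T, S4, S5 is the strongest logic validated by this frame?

Reflexive (axiom T): yes — every world is S-related to itself.
Transitive (axiom 4): yes — every two-step S-path is closed by a direct edge.
Euclidean (axiom 5): no — 0 S 4 and 0 S 3, but not 4 S 3.
So F validates K, T, S4; S5 would additionally require S to be Euclidean. The strongest is S4.

S4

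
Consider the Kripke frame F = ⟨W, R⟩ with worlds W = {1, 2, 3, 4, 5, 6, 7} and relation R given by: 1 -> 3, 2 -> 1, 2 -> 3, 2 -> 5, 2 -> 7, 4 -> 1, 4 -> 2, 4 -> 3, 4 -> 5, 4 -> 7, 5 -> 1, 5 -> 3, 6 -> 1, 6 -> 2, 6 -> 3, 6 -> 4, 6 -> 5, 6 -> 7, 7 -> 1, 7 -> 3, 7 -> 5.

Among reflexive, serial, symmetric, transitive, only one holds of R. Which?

Reflexive: no — 1 is not related to itself.
Serial: no — 3 has no R-successor.
Symmetric: no — 1 R 3 but not 3 R 1.
Transitive: yes — every two-step R-path is closed by a direct edge.
Only transitive holds.

transitive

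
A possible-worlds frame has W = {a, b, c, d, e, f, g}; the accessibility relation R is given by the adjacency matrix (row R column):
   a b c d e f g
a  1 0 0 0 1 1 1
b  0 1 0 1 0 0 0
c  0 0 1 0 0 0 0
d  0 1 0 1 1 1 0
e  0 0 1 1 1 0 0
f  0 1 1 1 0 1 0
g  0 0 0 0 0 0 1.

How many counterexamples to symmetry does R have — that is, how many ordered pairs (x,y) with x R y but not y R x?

6

Enumerating: (a,e), (a,f), (a,g), (e,c), (f,b), (f,c).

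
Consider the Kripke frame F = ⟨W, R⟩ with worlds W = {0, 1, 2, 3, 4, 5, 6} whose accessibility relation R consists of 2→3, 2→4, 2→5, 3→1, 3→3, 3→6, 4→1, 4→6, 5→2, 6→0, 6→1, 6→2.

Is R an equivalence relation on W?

Reflexive: no — 0 is not related to itself.
Symmetric: no — 2 R 3 but not 3 R 2.
Transitive: no — 2 R 3 and 3 R 1, but not 2 R 1.
So R is not an equivalence relation.

No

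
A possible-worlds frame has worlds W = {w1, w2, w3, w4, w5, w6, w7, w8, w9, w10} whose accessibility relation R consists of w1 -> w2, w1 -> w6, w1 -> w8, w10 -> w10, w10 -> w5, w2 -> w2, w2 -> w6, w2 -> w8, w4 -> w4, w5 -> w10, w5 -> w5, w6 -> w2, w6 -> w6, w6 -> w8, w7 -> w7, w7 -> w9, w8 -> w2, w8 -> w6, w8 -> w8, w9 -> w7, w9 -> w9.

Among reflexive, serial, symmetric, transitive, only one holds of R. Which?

transitive

Reflexive: no — w1 is not related to itself.
Serial: no — w3 has no R-successor.
Symmetric: no — w1 R w2 but not w2 R w1.
Transitive: yes — every two-step R-path is closed by a direct edge.
Only transitive holds.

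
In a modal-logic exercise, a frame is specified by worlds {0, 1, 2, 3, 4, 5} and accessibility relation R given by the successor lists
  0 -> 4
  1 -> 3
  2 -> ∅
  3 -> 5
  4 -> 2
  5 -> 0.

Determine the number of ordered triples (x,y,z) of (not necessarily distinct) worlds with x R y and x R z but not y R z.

5

Enumerating: (0,4,4), (1,3,3), (3,5,5), (4,2,2), (5,0,0).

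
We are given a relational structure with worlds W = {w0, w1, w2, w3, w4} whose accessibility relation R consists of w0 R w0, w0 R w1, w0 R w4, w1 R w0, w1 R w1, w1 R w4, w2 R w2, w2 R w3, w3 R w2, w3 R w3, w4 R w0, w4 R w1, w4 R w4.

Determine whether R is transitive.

Yes

Transitive: yes — every two-step R-path is closed by a direct edge.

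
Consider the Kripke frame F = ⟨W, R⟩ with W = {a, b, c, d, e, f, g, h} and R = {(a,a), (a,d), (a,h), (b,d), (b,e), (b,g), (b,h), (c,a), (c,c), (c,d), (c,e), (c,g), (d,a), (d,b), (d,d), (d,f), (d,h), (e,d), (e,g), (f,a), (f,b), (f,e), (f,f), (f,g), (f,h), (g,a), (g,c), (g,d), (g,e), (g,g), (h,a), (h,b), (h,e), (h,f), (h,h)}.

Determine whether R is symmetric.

Symmetric: no — b R e but not e R b.

No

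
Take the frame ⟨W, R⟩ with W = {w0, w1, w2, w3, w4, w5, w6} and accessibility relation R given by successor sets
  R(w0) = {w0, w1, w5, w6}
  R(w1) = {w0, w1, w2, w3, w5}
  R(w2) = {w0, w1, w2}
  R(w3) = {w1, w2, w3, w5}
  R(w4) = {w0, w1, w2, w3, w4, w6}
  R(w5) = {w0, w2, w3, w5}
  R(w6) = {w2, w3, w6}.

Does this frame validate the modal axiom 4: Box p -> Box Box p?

No

By correspondence theory, 4 is valid on a frame iff R is transitive.
Transitive: no — w0 R w1 and w1 R w2, but not w0 R w2.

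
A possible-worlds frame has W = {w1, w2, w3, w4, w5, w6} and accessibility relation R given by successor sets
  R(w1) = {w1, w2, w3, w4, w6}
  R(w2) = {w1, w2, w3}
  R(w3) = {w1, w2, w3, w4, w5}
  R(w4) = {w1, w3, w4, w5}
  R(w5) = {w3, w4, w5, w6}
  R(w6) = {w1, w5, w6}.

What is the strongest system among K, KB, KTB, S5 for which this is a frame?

Symmetric (axiom B): yes — every pair in R has its reverse in R.
Reflexive (axiom T): yes — every world is R-related to itself.
Euclidean (axiom 5): no — w1 R w2 and w1 R w4, but not w2 R w4.
So F validates K, KB, KTB; S5 would additionally require R to be Euclidean. The strongest is KTB.

KTB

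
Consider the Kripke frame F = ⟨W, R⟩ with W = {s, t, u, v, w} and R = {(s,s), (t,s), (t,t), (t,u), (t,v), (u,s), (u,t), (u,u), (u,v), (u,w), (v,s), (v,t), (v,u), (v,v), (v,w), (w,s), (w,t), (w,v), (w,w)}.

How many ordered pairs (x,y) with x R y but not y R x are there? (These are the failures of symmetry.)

Enumerating: (t,s), (u,s), (u,w), (v,s), (w,s), (w,t).

6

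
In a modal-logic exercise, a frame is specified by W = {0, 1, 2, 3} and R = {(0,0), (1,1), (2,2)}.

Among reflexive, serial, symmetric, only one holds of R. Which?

symmetric

Reflexive: no — 3 is not related to itself.
Serial: no — 3 has no R-successor.
Symmetric: yes — every pair in R has its reverse in R.
Only symmetric holds.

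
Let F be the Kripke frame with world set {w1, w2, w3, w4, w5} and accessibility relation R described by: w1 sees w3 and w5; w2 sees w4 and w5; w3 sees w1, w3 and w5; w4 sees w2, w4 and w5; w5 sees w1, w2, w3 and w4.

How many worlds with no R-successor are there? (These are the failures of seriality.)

0

R is serial; there are no such worlds.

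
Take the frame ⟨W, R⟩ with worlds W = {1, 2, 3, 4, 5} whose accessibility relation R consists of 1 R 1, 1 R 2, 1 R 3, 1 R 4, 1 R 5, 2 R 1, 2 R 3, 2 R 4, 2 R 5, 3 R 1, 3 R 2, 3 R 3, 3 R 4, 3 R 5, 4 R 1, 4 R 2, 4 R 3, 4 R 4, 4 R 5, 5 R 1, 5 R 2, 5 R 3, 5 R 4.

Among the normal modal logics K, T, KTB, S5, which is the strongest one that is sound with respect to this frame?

Reflexive (axiom T): no — 2 is not related to itself.
Symmetric (axiom B): yes — every pair in R has its reverse in R.
Euclidean (axiom 5): no — 1 R 2 and 1 R 2, but not 2 R 2.
So F validates K; T would additionally require R to be reflexive. The strongest is K.

K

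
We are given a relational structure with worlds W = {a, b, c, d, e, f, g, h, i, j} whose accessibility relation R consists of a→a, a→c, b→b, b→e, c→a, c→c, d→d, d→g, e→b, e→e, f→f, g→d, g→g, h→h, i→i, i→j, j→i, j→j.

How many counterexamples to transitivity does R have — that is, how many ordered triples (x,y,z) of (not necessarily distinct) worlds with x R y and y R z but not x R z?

R is transitive; there are no such tuples.

0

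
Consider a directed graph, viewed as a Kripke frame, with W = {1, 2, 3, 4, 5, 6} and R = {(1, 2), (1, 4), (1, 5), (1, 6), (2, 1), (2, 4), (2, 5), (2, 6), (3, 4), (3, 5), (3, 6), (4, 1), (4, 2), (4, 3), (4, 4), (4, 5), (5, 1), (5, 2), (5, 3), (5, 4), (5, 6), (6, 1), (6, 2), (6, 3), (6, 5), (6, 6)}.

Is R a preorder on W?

Reflexive: no — 1 is not related to itself.
Transitive: no — 1 R 4 and 4 R 3, but not 1 R 3.
So R is not a preorder.

No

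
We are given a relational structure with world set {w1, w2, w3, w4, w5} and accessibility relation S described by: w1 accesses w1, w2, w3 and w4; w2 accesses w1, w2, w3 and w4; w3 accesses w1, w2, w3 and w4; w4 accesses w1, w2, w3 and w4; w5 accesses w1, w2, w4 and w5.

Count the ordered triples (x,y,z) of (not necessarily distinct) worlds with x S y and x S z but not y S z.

3

Enumerating: (w5,w1,w5), (w5,w2,w5), (w5,w4,w5).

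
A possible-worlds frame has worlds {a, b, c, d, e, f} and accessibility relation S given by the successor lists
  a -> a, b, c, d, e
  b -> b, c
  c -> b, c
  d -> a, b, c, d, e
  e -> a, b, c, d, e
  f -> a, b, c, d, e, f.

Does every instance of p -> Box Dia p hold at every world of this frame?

The schema B characterises exactly the symmetric frames.
Symmetric: no — a S b but not b S a.

No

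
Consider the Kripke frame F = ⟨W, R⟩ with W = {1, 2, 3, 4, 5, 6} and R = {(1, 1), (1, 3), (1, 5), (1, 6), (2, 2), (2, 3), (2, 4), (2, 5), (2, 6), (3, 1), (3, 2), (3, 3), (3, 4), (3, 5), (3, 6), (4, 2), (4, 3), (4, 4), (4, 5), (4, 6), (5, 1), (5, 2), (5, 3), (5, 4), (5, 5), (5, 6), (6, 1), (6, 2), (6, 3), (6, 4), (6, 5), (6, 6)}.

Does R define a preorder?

Reflexive: yes — every world is R-related to itself.
Transitive: no — 1 R 3 and 3 R 2, but not 1 R 2.
So R is not a preorder.

No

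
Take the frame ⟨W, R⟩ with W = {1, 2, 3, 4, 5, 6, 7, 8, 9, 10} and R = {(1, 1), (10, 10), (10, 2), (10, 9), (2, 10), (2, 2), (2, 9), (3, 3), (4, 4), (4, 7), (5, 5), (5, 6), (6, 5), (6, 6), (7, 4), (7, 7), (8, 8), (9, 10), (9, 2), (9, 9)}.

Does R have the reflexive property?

Reflexive: yes — every world is R-related to itself.

Yes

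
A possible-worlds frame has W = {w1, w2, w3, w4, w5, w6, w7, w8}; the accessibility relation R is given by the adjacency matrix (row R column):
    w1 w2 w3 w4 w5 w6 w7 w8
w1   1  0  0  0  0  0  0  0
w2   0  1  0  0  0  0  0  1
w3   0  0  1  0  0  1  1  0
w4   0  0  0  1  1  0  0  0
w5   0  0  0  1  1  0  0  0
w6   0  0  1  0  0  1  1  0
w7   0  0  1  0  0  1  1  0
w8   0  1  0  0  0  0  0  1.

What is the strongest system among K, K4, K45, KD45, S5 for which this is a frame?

S5

Transitive (axiom 4): yes — every two-step R-path is closed by a direct edge.
Euclidean (axiom 5): yes — any two successors of a common world are R-related.
Serial (axiom D): yes — every world has a successor (e.g. w1 R w1).
Reflexive (axiom T): yes — every world is R-related to itself.
So F validates K, K4, K45, KD45, S5. The strongest is S5.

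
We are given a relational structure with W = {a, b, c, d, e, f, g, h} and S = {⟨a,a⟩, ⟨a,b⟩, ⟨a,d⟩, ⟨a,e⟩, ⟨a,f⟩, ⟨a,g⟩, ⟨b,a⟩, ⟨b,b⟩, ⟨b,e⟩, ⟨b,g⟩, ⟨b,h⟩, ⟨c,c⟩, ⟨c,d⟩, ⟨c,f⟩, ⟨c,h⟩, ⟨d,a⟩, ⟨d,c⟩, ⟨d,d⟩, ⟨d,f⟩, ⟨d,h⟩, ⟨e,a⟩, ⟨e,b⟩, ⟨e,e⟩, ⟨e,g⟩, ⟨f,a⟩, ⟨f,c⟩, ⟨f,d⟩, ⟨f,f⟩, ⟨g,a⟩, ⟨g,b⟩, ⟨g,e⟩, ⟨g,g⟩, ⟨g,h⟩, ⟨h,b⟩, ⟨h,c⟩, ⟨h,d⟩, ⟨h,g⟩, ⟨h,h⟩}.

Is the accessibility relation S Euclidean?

Euclidean: no — a S b and a S d, but not b S d.

No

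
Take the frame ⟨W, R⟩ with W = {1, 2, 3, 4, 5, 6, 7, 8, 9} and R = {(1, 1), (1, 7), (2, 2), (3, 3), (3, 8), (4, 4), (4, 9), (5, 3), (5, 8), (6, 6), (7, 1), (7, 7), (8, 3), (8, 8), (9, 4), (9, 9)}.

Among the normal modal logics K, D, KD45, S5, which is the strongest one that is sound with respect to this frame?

Serial (axiom D): yes — every world has a successor (e.g. 1 R 1).
Euclidean (axiom 5): yes — any two successors of a common world are R-related.
Transitive (axiom 4): yes — every two-step R-path is closed by a direct edge.
Reflexive (axiom T): no — 5 is not related to itself.
So F validates K, D, KD45; S5 would additionally require R to be reflexive. The strongest is KD45.

KD45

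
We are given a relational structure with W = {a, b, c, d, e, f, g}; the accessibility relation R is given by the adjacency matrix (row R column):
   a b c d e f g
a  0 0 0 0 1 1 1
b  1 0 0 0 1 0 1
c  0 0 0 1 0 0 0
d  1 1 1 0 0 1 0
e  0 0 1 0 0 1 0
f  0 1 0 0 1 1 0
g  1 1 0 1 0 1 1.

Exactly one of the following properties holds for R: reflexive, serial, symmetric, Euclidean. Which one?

Reflexive: no — a is not related to itself.
Serial: yes — every world has a successor (e.g. a R e).
Symmetric: no — a R e but not e R a.
Euclidean: no — a R e and a R g, but not e R g.
Only serial holds.

serial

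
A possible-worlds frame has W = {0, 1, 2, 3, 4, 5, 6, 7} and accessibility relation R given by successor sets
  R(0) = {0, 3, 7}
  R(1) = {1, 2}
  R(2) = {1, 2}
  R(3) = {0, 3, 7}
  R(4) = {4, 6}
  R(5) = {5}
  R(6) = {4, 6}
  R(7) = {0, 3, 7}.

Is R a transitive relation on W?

Yes

Transitive: yes — every two-step R-path is closed by a direct edge.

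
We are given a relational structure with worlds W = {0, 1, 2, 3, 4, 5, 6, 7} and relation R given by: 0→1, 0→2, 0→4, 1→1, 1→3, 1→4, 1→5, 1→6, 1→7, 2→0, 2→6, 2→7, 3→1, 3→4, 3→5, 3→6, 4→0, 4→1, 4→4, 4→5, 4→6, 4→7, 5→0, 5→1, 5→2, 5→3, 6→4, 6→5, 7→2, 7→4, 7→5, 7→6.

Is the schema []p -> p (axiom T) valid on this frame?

No

The schema T characterises exactly the reflexive frames.
Reflexive: no — 0 is not related to itself.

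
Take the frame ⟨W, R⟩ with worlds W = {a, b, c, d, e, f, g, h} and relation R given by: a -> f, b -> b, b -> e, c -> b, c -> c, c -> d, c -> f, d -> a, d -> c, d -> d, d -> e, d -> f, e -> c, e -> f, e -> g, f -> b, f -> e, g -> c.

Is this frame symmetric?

No

Symmetric: no — a R f but not f R a.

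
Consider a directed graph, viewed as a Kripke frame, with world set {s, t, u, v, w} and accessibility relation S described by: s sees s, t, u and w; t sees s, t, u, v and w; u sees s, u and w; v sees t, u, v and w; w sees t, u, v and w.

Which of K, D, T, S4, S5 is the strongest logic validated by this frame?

T

Serial (axiom D): yes — every world has a successor (e.g. s S s).
Reflexive (axiom T): yes — every world is S-related to itself.
Transitive (axiom 4): no — s S t and t S v, but not s S v.
Euclidean (axiom 5): no — s S u and s S t, but not u S t.
So F validates K, D, T; S4 would additionally require S to be transitive. The strongest is T.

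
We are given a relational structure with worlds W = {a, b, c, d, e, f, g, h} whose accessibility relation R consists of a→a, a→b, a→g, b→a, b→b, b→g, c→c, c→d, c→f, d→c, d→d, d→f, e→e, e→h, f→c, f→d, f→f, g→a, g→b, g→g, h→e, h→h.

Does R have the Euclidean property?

Yes

Euclidean: yes — any two successors of a common world are R-related.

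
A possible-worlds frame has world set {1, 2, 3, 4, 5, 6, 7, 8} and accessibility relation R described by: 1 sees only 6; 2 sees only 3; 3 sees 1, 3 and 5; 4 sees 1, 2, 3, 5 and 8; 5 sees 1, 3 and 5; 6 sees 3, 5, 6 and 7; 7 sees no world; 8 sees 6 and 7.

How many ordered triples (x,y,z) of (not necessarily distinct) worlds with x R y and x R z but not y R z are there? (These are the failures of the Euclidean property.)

34

Enumerating: (3,1,1), (3,1,3), (3,1,5), (4,1,1), (4,1,2), (4,1,3), (4,1,5), (4,1,8), (4,2,1), (4,2,2), (4,2,5), (4,2,8), … and 22 more.
Total: 34.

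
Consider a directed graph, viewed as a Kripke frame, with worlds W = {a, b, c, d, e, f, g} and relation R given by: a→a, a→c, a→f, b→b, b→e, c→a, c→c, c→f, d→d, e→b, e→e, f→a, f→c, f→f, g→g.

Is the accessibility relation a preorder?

Yes

Reflexive: yes — every world is R-related to itself.
Transitive: yes — every two-step R-path is closed by a direct edge.
So R is a preorder.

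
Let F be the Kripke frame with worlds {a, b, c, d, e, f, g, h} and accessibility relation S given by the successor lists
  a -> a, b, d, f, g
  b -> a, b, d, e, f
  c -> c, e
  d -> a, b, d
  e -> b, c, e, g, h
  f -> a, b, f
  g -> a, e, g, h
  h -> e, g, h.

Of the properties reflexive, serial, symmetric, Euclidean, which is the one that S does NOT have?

Euclidean

Reflexive: yes — every world is S-related to itself.
Serial: yes — every world has a successor (e.g. a S a).
Symmetric: yes — every pair in S has its reverse in S.
Euclidean: no — a S b and a S g, but not b S g.
Only Euclidean fails.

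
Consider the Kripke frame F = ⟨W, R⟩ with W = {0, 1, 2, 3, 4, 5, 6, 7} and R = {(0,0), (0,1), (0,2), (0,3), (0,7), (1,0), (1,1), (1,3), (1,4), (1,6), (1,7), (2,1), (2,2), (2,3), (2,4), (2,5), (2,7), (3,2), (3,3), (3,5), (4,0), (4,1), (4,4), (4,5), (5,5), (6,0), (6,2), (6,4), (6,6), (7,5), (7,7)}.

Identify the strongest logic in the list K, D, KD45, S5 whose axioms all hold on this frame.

D

Serial (axiom D): yes — every world has a successor (e.g. 0 R 0).
Euclidean (axiom 5): no — 0 R 1 and 0 R 2, but not 1 R 2.
Transitive (axiom 4): no — 0 R 1 and 1 R 4, but not 0 R 4.
Reflexive (axiom T): yes — every world is R-related to itself.
So F validates K, D; KD45 would additionally require R to be Euclidean and transitive. The strongest is D.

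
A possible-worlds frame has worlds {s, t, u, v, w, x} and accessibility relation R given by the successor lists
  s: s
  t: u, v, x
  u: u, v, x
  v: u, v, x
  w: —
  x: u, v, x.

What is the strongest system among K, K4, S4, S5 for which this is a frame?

K4

Transitive (axiom 4): yes — every two-step R-path is closed by a direct edge.
Reflexive (axiom T): no — t is not related to itself.
Euclidean (axiom 5): yes — any two successors of a common world are R-related.
So F validates K, K4; S4 would additionally require R to be reflexive. The strongest is K4.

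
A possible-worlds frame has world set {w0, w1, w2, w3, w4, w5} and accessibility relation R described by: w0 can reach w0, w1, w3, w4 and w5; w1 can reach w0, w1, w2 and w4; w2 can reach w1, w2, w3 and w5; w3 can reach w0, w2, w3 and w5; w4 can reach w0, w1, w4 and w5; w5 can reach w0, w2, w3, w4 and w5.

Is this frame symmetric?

Yes

Symmetric: yes — every pair in R has its reverse in R.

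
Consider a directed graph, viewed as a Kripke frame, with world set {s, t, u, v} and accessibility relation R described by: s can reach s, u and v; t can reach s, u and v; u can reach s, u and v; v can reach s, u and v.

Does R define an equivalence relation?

Reflexive: no — t is not related to itself.
Symmetric: no — t R s but not s R t.
Transitive: yes — every two-step R-path is closed by a direct edge.
So R is not an equivalence relation.

No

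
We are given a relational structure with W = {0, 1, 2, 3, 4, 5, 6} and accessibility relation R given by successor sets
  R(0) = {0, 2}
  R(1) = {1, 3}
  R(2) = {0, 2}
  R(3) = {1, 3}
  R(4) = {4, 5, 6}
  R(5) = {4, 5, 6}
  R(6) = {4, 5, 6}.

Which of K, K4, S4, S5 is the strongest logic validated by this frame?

S5

Transitive (axiom 4): yes — every two-step R-path is closed by a direct edge.
Reflexive (axiom T): yes — every world is R-related to itself.
Euclidean (axiom 5): yes — any two successors of a common world are R-related.
So F validates K, K4, S4, S5. The strongest is S5.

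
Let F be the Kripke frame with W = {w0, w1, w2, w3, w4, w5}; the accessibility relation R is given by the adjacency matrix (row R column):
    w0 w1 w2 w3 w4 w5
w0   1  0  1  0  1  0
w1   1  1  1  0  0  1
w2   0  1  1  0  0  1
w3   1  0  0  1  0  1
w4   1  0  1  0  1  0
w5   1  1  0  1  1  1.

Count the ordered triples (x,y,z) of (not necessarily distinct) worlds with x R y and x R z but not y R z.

21

Enumerating: (w0,w2,w0), (w0,w2,w4), (w1,w0,w1), (w1,w0,w5), (w1,w2,w0), (w1,w5,w2), (w2,w5,w2), (w3,w0,w3), (w3,w0,w5), (w4,w2,w0), (w4,w2,w4), (w5,w0,w1), … and 9 more.
Total: 21.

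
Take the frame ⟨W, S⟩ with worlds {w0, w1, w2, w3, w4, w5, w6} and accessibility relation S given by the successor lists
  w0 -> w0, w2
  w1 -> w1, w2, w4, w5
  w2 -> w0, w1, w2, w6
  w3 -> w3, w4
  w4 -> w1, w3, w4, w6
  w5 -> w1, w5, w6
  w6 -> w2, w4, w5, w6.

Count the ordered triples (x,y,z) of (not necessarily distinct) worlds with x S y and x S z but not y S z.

Enumerating: (w1,w2,w4), (w1,w2,w5), (w1,w4,w2), (w1,w4,w5), (w1,w5,w2), (w1,w5,w4), (w2,w0,w1), (w2,w0,w6), (w2,w1,w0), (w2,w1,w6), (w2,w6,w0), (w2,w6,w1), … and 14 more.
Total: 26.

26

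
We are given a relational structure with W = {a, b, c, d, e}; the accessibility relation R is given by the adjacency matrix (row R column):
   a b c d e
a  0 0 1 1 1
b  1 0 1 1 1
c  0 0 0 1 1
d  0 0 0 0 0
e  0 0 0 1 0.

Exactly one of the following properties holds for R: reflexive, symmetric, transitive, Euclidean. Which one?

Reflexive: no — a is not related to itself.
Symmetric: no — a R c but not c R a.
Transitive: yes — every two-step R-path is closed by a direct edge.
Euclidean: no — a R d and a R c, but not d R c.
Only transitive holds.

transitive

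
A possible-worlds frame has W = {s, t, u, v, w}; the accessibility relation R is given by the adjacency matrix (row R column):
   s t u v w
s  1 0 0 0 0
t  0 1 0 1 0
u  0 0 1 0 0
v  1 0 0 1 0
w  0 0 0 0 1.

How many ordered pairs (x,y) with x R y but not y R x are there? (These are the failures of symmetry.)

Enumerating: (t,v), (v,s).

2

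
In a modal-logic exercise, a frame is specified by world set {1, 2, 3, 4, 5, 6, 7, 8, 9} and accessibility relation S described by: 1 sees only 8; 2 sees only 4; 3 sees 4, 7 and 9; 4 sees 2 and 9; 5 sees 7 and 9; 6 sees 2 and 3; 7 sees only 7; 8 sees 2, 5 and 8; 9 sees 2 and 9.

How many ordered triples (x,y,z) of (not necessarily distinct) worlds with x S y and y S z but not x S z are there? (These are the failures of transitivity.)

Enumerating: (1,8,2), (1,8,5), (2,4,2), (2,4,9), (3,4,2), (3,9,2), (4,2,4), (5,9,2), (6,2,4), (6,3,4), (6,3,7), (6,3,9), (8,2,4), (8,5,7), (8,5,9), (9,2,4).

16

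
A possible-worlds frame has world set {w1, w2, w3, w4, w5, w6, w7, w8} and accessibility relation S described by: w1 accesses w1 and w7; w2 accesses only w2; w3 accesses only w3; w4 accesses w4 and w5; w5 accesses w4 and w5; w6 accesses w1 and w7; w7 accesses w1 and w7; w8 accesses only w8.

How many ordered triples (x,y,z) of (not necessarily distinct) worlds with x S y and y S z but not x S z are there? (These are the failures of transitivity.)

S is transitive; there are no such tuples.

0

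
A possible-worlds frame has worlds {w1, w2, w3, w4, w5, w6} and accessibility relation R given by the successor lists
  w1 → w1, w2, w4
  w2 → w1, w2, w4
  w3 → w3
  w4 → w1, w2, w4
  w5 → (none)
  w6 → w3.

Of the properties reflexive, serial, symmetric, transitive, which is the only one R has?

Reflexive: no — w5 is not related to itself.
Serial: no — w5 has no R-successor.
Symmetric: no — w6 R w3 but not w3 R w6.
Transitive: yes — every two-step R-path is closed by a direct edge.
Only transitive holds.

transitive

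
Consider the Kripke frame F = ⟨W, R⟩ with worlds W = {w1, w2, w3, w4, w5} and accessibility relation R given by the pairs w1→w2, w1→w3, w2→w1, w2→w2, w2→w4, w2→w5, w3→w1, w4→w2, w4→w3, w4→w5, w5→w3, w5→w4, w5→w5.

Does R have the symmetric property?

Symmetric: no — w2 R w5 but not w5 R w2.

No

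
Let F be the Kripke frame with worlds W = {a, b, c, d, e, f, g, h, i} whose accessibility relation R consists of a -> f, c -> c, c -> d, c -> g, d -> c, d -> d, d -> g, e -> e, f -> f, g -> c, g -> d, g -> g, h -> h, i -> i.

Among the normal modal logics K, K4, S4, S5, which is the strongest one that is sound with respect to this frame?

K4

Transitive (axiom 4): yes — every two-step R-path is closed by a direct edge.
Reflexive (axiom T): no — a is not related to itself.
Euclidean (axiom 5): yes — any two successors of a common world are R-related.
So F validates K, K4; S4 would additionally require R to be reflexive. The strongest is K4.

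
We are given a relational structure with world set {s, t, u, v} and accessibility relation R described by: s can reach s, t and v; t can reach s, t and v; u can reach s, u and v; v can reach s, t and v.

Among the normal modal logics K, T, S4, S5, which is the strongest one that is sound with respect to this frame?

T

Reflexive (axiom T): yes — every world is R-related to itself.
Transitive (axiom 4): no — u R s and s R t, but not u R t.
Euclidean (axiom 5): no — u R s and u R u, but not s R u.
So F validates K, T; S4 would additionally require R to be transitive. The strongest is T.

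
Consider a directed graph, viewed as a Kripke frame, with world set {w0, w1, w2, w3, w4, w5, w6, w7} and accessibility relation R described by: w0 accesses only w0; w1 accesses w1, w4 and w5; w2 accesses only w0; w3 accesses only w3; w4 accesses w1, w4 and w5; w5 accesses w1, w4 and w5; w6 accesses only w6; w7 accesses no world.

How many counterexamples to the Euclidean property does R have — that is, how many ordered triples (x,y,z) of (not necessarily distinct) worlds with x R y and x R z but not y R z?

0

R is Euclidean; there are no such tuples.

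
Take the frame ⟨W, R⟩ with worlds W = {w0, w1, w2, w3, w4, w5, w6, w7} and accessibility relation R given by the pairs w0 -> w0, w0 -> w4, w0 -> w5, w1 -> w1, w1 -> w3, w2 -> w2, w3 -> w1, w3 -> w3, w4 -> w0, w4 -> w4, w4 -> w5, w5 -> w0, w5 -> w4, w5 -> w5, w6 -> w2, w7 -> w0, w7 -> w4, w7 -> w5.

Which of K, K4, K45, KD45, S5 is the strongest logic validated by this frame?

KD45

Transitive (axiom 4): yes — every two-step R-path is closed by a direct edge.
Euclidean (axiom 5): yes — any two successors of a common world are R-related.
Serial (axiom D): yes — every world has a successor (e.g. w0 R w0).
Reflexive (axiom T): no — w6 is not related to itself.
So F validates K, K4, K45, KD45; S5 would additionally require R to be reflexive. The strongest is KD45.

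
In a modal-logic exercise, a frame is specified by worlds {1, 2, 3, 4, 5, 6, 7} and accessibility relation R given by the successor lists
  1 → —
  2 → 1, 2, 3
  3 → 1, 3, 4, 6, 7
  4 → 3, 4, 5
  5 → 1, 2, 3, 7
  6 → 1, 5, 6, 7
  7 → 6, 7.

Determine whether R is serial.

No

Serial: no — 1 has no R-successor.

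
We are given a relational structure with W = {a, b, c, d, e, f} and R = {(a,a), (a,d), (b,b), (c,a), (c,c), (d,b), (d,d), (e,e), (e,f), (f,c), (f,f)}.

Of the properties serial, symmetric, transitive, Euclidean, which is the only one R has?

serial

Serial: yes — every world has a successor (e.g. a R a).
Symmetric: no — a R d but not d R a.
Transitive: no — a R d and d R b, but not a R b.
Euclidean: no — a R d and a R a, but not d R a.
Only serial holds.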